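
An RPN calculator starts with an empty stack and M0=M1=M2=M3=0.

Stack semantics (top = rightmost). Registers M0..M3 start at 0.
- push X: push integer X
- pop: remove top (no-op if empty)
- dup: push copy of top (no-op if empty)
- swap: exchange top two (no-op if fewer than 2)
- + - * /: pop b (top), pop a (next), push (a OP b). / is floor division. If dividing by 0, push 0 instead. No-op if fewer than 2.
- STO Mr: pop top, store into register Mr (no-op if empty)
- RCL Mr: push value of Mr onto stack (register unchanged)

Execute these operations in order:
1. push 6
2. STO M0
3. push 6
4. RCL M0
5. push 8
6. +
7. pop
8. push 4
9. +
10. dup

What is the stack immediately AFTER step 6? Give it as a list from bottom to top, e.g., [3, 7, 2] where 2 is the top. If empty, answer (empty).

After op 1 (push 6): stack=[6] mem=[0,0,0,0]
After op 2 (STO M0): stack=[empty] mem=[6,0,0,0]
After op 3 (push 6): stack=[6] mem=[6,0,0,0]
After op 4 (RCL M0): stack=[6,6] mem=[6,0,0,0]
After op 5 (push 8): stack=[6,6,8] mem=[6,0,0,0]
After op 6 (+): stack=[6,14] mem=[6,0,0,0]

[6, 14]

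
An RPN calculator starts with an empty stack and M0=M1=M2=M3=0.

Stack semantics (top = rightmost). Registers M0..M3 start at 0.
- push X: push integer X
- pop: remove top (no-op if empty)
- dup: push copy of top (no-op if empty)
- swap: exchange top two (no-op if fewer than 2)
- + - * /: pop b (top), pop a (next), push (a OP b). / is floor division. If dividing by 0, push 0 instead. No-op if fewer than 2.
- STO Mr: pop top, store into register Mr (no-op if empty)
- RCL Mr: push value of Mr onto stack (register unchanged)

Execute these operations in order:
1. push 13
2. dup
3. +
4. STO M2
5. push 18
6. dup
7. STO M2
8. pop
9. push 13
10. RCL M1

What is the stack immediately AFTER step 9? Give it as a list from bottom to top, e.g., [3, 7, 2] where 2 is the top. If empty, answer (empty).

After op 1 (push 13): stack=[13] mem=[0,0,0,0]
After op 2 (dup): stack=[13,13] mem=[0,0,0,0]
After op 3 (+): stack=[26] mem=[0,0,0,0]
After op 4 (STO M2): stack=[empty] mem=[0,0,26,0]
After op 5 (push 18): stack=[18] mem=[0,0,26,0]
After op 6 (dup): stack=[18,18] mem=[0,0,26,0]
After op 7 (STO M2): stack=[18] mem=[0,0,18,0]
After op 8 (pop): stack=[empty] mem=[0,0,18,0]
After op 9 (push 13): stack=[13] mem=[0,0,18,0]

[13]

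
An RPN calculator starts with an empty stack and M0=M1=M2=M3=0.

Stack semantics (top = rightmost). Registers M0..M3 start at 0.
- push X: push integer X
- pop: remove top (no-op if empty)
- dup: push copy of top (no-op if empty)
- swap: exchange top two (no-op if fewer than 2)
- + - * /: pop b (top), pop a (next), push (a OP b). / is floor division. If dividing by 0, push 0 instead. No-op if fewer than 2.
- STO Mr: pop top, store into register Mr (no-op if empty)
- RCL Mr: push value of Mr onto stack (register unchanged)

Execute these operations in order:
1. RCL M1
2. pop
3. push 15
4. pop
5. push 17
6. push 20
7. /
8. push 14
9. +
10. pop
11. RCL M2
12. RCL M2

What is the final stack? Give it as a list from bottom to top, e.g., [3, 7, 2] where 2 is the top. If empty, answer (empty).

After op 1 (RCL M1): stack=[0] mem=[0,0,0,0]
After op 2 (pop): stack=[empty] mem=[0,0,0,0]
After op 3 (push 15): stack=[15] mem=[0,0,0,0]
After op 4 (pop): stack=[empty] mem=[0,0,0,0]
After op 5 (push 17): stack=[17] mem=[0,0,0,0]
After op 6 (push 20): stack=[17,20] mem=[0,0,0,0]
After op 7 (/): stack=[0] mem=[0,0,0,0]
After op 8 (push 14): stack=[0,14] mem=[0,0,0,0]
After op 9 (+): stack=[14] mem=[0,0,0,0]
After op 10 (pop): stack=[empty] mem=[0,0,0,0]
After op 11 (RCL M2): stack=[0] mem=[0,0,0,0]
After op 12 (RCL M2): stack=[0,0] mem=[0,0,0,0]

Answer: [0, 0]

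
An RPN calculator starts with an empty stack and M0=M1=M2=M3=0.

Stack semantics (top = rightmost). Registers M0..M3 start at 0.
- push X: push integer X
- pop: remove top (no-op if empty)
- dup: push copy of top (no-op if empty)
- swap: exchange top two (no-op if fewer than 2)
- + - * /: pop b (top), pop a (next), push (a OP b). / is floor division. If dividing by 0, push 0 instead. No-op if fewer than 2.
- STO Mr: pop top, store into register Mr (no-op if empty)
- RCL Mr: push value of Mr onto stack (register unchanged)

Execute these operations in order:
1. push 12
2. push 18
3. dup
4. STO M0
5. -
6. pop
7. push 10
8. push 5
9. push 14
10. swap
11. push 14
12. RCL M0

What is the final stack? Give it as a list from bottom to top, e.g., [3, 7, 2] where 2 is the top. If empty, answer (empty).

After op 1 (push 12): stack=[12] mem=[0,0,0,0]
After op 2 (push 18): stack=[12,18] mem=[0,0,0,0]
After op 3 (dup): stack=[12,18,18] mem=[0,0,0,0]
After op 4 (STO M0): stack=[12,18] mem=[18,0,0,0]
After op 5 (-): stack=[-6] mem=[18,0,0,0]
After op 6 (pop): stack=[empty] mem=[18,0,0,0]
After op 7 (push 10): stack=[10] mem=[18,0,0,0]
After op 8 (push 5): stack=[10,5] mem=[18,0,0,0]
After op 9 (push 14): stack=[10,5,14] mem=[18,0,0,0]
After op 10 (swap): stack=[10,14,5] mem=[18,0,0,0]
After op 11 (push 14): stack=[10,14,5,14] mem=[18,0,0,0]
After op 12 (RCL M0): stack=[10,14,5,14,18] mem=[18,0,0,0]

Answer: [10, 14, 5, 14, 18]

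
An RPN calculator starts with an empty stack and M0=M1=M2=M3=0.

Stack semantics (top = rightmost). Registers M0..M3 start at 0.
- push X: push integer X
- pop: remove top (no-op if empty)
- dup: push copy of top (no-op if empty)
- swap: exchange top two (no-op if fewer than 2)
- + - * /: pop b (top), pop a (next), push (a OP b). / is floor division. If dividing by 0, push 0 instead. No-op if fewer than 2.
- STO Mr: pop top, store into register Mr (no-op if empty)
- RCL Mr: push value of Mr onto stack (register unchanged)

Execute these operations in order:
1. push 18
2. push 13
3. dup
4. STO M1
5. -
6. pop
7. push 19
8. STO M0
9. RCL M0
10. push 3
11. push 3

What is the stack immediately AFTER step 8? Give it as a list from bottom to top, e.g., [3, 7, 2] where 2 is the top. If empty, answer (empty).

After op 1 (push 18): stack=[18] mem=[0,0,0,0]
After op 2 (push 13): stack=[18,13] mem=[0,0,0,0]
After op 3 (dup): stack=[18,13,13] mem=[0,0,0,0]
After op 4 (STO M1): stack=[18,13] mem=[0,13,0,0]
After op 5 (-): stack=[5] mem=[0,13,0,0]
After op 6 (pop): stack=[empty] mem=[0,13,0,0]
After op 7 (push 19): stack=[19] mem=[0,13,0,0]
After op 8 (STO M0): stack=[empty] mem=[19,13,0,0]

(empty)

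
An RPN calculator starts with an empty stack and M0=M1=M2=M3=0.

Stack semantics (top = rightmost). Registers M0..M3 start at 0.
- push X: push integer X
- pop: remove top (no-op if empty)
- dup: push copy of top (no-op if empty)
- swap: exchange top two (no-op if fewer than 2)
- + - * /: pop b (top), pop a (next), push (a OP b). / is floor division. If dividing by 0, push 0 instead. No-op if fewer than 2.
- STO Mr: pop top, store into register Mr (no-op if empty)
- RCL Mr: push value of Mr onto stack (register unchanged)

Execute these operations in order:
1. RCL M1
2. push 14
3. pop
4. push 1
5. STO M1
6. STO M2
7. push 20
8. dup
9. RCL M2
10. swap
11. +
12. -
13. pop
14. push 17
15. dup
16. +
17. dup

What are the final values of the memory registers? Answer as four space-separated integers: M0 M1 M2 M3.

After op 1 (RCL M1): stack=[0] mem=[0,0,0,0]
After op 2 (push 14): stack=[0,14] mem=[0,0,0,0]
After op 3 (pop): stack=[0] mem=[0,0,0,0]
After op 4 (push 1): stack=[0,1] mem=[0,0,0,0]
After op 5 (STO M1): stack=[0] mem=[0,1,0,0]
After op 6 (STO M2): stack=[empty] mem=[0,1,0,0]
After op 7 (push 20): stack=[20] mem=[0,1,0,0]
After op 8 (dup): stack=[20,20] mem=[0,1,0,0]
After op 9 (RCL M2): stack=[20,20,0] mem=[0,1,0,0]
After op 10 (swap): stack=[20,0,20] mem=[0,1,0,0]
After op 11 (+): stack=[20,20] mem=[0,1,0,0]
After op 12 (-): stack=[0] mem=[0,1,0,0]
After op 13 (pop): stack=[empty] mem=[0,1,0,0]
After op 14 (push 17): stack=[17] mem=[0,1,0,0]
After op 15 (dup): stack=[17,17] mem=[0,1,0,0]
After op 16 (+): stack=[34] mem=[0,1,0,0]
After op 17 (dup): stack=[34,34] mem=[0,1,0,0]

Answer: 0 1 0 0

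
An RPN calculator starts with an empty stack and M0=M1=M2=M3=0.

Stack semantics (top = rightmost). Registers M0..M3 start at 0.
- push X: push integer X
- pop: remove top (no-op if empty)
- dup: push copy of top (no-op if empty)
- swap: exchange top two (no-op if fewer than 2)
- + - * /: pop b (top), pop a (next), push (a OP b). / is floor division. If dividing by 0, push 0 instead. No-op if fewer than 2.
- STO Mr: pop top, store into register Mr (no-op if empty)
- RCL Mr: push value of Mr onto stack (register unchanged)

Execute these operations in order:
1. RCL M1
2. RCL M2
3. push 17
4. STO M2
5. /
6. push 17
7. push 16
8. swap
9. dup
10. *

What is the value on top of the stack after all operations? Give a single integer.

After op 1 (RCL M1): stack=[0] mem=[0,0,0,0]
After op 2 (RCL M2): stack=[0,0] mem=[0,0,0,0]
After op 3 (push 17): stack=[0,0,17] mem=[0,0,0,0]
After op 4 (STO M2): stack=[0,0] mem=[0,0,17,0]
After op 5 (/): stack=[0] mem=[0,0,17,0]
After op 6 (push 17): stack=[0,17] mem=[0,0,17,0]
After op 7 (push 16): stack=[0,17,16] mem=[0,0,17,0]
After op 8 (swap): stack=[0,16,17] mem=[0,0,17,0]
After op 9 (dup): stack=[0,16,17,17] mem=[0,0,17,0]
After op 10 (*): stack=[0,16,289] mem=[0,0,17,0]

Answer: 289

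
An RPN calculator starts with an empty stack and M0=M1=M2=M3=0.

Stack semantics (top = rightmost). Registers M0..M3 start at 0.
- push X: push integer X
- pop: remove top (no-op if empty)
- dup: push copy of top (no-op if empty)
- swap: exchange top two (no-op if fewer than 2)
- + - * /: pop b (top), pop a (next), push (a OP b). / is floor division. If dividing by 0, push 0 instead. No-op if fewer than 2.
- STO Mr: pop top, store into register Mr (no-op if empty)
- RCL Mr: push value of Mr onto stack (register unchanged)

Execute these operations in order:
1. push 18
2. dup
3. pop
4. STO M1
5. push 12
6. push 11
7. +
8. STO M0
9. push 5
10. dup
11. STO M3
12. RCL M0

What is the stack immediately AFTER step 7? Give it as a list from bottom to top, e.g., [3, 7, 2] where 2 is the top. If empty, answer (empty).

After op 1 (push 18): stack=[18] mem=[0,0,0,0]
After op 2 (dup): stack=[18,18] mem=[0,0,0,0]
After op 3 (pop): stack=[18] mem=[0,0,0,0]
After op 4 (STO M1): stack=[empty] mem=[0,18,0,0]
After op 5 (push 12): stack=[12] mem=[0,18,0,0]
After op 6 (push 11): stack=[12,11] mem=[0,18,0,0]
After op 7 (+): stack=[23] mem=[0,18,0,0]

[23]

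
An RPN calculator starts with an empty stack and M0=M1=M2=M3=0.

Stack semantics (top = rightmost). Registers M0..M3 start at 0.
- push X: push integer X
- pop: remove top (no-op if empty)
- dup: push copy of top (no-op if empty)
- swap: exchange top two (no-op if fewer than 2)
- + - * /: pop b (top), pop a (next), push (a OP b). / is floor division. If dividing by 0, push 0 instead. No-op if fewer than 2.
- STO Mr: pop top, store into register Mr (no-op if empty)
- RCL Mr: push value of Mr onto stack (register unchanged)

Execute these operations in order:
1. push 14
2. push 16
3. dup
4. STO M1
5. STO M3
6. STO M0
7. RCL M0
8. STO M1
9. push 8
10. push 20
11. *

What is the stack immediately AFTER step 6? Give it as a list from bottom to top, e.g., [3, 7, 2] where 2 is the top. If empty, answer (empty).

After op 1 (push 14): stack=[14] mem=[0,0,0,0]
After op 2 (push 16): stack=[14,16] mem=[0,0,0,0]
After op 3 (dup): stack=[14,16,16] mem=[0,0,0,0]
After op 4 (STO M1): stack=[14,16] mem=[0,16,0,0]
After op 5 (STO M3): stack=[14] mem=[0,16,0,16]
After op 6 (STO M0): stack=[empty] mem=[14,16,0,16]

(empty)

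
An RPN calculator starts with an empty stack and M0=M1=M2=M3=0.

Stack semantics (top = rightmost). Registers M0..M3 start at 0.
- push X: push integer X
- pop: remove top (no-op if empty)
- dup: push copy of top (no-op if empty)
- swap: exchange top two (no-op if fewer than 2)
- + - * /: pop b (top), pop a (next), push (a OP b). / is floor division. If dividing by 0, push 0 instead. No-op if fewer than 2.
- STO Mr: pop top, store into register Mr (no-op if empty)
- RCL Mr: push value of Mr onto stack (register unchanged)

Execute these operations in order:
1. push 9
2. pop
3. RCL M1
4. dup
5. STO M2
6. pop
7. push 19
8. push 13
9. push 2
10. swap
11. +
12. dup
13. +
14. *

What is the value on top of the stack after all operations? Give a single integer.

Answer: 570

Derivation:
After op 1 (push 9): stack=[9] mem=[0,0,0,0]
After op 2 (pop): stack=[empty] mem=[0,0,0,0]
After op 3 (RCL M1): stack=[0] mem=[0,0,0,0]
After op 4 (dup): stack=[0,0] mem=[0,0,0,0]
After op 5 (STO M2): stack=[0] mem=[0,0,0,0]
After op 6 (pop): stack=[empty] mem=[0,0,0,0]
After op 7 (push 19): stack=[19] mem=[0,0,0,0]
After op 8 (push 13): stack=[19,13] mem=[0,0,0,0]
After op 9 (push 2): stack=[19,13,2] mem=[0,0,0,0]
After op 10 (swap): stack=[19,2,13] mem=[0,0,0,0]
After op 11 (+): stack=[19,15] mem=[0,0,0,0]
After op 12 (dup): stack=[19,15,15] mem=[0,0,0,0]
After op 13 (+): stack=[19,30] mem=[0,0,0,0]
After op 14 (*): stack=[570] mem=[0,0,0,0]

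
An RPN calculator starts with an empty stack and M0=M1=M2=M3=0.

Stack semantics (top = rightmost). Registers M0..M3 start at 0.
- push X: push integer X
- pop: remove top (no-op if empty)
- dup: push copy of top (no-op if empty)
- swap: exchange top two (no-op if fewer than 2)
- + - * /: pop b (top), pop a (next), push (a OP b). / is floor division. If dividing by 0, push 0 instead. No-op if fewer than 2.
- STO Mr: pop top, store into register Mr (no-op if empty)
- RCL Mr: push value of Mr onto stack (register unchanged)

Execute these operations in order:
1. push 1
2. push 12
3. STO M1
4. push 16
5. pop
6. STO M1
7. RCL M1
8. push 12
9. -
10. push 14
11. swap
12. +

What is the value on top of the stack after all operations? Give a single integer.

After op 1 (push 1): stack=[1] mem=[0,0,0,0]
After op 2 (push 12): stack=[1,12] mem=[0,0,0,0]
After op 3 (STO M1): stack=[1] mem=[0,12,0,0]
After op 4 (push 16): stack=[1,16] mem=[0,12,0,0]
After op 5 (pop): stack=[1] mem=[0,12,0,0]
After op 6 (STO M1): stack=[empty] mem=[0,1,0,0]
After op 7 (RCL M1): stack=[1] mem=[0,1,0,0]
After op 8 (push 12): stack=[1,12] mem=[0,1,0,0]
After op 9 (-): stack=[-11] mem=[0,1,0,0]
After op 10 (push 14): stack=[-11,14] mem=[0,1,0,0]
After op 11 (swap): stack=[14,-11] mem=[0,1,0,0]
After op 12 (+): stack=[3] mem=[0,1,0,0]

Answer: 3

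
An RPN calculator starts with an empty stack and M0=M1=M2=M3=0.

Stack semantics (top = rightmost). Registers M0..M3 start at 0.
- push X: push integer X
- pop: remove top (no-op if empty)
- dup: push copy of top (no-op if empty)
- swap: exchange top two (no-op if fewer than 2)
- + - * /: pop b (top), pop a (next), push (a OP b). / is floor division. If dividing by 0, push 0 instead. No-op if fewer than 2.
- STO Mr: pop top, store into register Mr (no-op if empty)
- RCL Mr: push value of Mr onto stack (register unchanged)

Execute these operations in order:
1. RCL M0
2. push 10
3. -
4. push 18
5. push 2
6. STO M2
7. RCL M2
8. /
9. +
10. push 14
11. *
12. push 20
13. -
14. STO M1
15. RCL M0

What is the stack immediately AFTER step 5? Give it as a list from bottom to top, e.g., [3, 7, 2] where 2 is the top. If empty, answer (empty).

After op 1 (RCL M0): stack=[0] mem=[0,0,0,0]
After op 2 (push 10): stack=[0,10] mem=[0,0,0,0]
After op 3 (-): stack=[-10] mem=[0,0,0,0]
After op 4 (push 18): stack=[-10,18] mem=[0,0,0,0]
After op 5 (push 2): stack=[-10,18,2] mem=[0,0,0,0]

[-10, 18, 2]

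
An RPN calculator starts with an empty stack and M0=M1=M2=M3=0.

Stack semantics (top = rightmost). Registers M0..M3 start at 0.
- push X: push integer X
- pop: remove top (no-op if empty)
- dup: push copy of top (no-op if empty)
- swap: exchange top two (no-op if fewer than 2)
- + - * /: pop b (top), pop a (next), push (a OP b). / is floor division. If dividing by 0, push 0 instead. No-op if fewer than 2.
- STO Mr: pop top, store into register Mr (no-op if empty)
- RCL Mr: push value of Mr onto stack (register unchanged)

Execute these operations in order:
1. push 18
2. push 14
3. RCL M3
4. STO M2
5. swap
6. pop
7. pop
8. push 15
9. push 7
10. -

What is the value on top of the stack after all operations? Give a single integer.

Answer: 8

Derivation:
After op 1 (push 18): stack=[18] mem=[0,0,0,0]
After op 2 (push 14): stack=[18,14] mem=[0,0,0,0]
After op 3 (RCL M3): stack=[18,14,0] mem=[0,0,0,0]
After op 4 (STO M2): stack=[18,14] mem=[0,0,0,0]
After op 5 (swap): stack=[14,18] mem=[0,0,0,0]
After op 6 (pop): stack=[14] mem=[0,0,0,0]
After op 7 (pop): stack=[empty] mem=[0,0,0,0]
After op 8 (push 15): stack=[15] mem=[0,0,0,0]
After op 9 (push 7): stack=[15,7] mem=[0,0,0,0]
After op 10 (-): stack=[8] mem=[0,0,0,0]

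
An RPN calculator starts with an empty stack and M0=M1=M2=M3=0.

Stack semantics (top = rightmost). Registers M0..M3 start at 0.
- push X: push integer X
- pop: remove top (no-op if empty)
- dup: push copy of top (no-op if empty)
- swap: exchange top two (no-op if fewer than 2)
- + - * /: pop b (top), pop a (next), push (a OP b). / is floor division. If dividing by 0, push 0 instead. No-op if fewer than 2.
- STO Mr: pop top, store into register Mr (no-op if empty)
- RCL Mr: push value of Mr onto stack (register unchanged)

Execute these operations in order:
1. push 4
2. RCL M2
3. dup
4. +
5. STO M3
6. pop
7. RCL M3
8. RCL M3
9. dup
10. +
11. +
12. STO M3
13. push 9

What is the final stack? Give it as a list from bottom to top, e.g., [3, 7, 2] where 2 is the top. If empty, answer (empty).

After op 1 (push 4): stack=[4] mem=[0,0,0,0]
After op 2 (RCL M2): stack=[4,0] mem=[0,0,0,0]
After op 3 (dup): stack=[4,0,0] mem=[0,0,0,0]
After op 4 (+): stack=[4,0] mem=[0,0,0,0]
After op 5 (STO M3): stack=[4] mem=[0,0,0,0]
After op 6 (pop): stack=[empty] mem=[0,0,0,0]
After op 7 (RCL M3): stack=[0] mem=[0,0,0,0]
After op 8 (RCL M3): stack=[0,0] mem=[0,0,0,0]
After op 9 (dup): stack=[0,0,0] mem=[0,0,0,0]
After op 10 (+): stack=[0,0] mem=[0,0,0,0]
After op 11 (+): stack=[0] mem=[0,0,0,0]
After op 12 (STO M3): stack=[empty] mem=[0,0,0,0]
After op 13 (push 9): stack=[9] mem=[0,0,0,0]

Answer: [9]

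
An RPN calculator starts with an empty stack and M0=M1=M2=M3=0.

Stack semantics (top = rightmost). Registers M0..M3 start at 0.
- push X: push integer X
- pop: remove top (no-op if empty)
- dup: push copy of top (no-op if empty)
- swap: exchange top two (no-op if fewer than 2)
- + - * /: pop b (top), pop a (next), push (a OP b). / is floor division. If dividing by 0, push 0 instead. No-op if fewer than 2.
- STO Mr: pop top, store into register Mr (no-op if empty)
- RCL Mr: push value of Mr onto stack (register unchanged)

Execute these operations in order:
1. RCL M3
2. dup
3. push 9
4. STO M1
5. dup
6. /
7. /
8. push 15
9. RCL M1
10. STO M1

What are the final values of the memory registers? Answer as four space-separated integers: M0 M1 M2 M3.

Answer: 0 9 0 0

Derivation:
After op 1 (RCL M3): stack=[0] mem=[0,0,0,0]
After op 2 (dup): stack=[0,0] mem=[0,0,0,0]
After op 3 (push 9): stack=[0,0,9] mem=[0,0,0,0]
After op 4 (STO M1): stack=[0,0] mem=[0,9,0,0]
After op 5 (dup): stack=[0,0,0] mem=[0,9,0,0]
After op 6 (/): stack=[0,0] mem=[0,9,0,0]
After op 7 (/): stack=[0] mem=[0,9,0,0]
After op 8 (push 15): stack=[0,15] mem=[0,9,0,0]
After op 9 (RCL M1): stack=[0,15,9] mem=[0,9,0,0]
After op 10 (STO M1): stack=[0,15] mem=[0,9,0,0]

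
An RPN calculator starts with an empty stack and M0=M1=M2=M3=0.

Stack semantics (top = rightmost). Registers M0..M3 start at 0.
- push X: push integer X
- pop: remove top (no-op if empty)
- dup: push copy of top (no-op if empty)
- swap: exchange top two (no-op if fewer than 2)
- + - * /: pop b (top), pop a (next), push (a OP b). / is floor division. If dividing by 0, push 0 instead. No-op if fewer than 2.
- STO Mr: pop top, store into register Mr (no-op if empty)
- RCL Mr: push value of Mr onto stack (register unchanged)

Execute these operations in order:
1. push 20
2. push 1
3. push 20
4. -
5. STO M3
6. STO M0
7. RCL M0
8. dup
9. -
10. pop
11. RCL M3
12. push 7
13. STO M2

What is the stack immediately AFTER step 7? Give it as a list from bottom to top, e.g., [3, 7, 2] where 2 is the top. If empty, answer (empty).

After op 1 (push 20): stack=[20] mem=[0,0,0,0]
After op 2 (push 1): stack=[20,1] mem=[0,0,0,0]
After op 3 (push 20): stack=[20,1,20] mem=[0,0,0,0]
After op 4 (-): stack=[20,-19] mem=[0,0,0,0]
After op 5 (STO M3): stack=[20] mem=[0,0,0,-19]
After op 6 (STO M0): stack=[empty] mem=[20,0,0,-19]
After op 7 (RCL M0): stack=[20] mem=[20,0,0,-19]

[20]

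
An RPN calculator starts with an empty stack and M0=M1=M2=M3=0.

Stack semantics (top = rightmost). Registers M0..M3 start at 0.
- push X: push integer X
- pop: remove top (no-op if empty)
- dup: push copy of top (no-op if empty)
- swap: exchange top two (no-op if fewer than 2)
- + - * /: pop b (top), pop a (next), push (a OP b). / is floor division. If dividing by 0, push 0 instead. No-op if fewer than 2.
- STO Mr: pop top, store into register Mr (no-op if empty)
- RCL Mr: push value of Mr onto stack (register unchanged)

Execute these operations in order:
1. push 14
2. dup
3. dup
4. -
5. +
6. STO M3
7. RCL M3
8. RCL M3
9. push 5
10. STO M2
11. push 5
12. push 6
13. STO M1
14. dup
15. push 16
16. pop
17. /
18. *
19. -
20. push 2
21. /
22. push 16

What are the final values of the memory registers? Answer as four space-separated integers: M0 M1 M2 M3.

Answer: 0 6 5 14

Derivation:
After op 1 (push 14): stack=[14] mem=[0,0,0,0]
After op 2 (dup): stack=[14,14] mem=[0,0,0,0]
After op 3 (dup): stack=[14,14,14] mem=[0,0,0,0]
After op 4 (-): stack=[14,0] mem=[0,0,0,0]
After op 5 (+): stack=[14] mem=[0,0,0,0]
After op 6 (STO M3): stack=[empty] mem=[0,0,0,14]
After op 7 (RCL M3): stack=[14] mem=[0,0,0,14]
After op 8 (RCL M3): stack=[14,14] mem=[0,0,0,14]
After op 9 (push 5): stack=[14,14,5] mem=[0,0,0,14]
After op 10 (STO M2): stack=[14,14] mem=[0,0,5,14]
After op 11 (push 5): stack=[14,14,5] mem=[0,0,5,14]
After op 12 (push 6): stack=[14,14,5,6] mem=[0,0,5,14]
After op 13 (STO M1): stack=[14,14,5] mem=[0,6,5,14]
After op 14 (dup): stack=[14,14,5,5] mem=[0,6,5,14]
After op 15 (push 16): stack=[14,14,5,5,16] mem=[0,6,5,14]
After op 16 (pop): stack=[14,14,5,5] mem=[0,6,5,14]
After op 17 (/): stack=[14,14,1] mem=[0,6,5,14]
After op 18 (*): stack=[14,14] mem=[0,6,5,14]
After op 19 (-): stack=[0] mem=[0,6,5,14]
After op 20 (push 2): stack=[0,2] mem=[0,6,5,14]
After op 21 (/): stack=[0] mem=[0,6,5,14]
After op 22 (push 16): stack=[0,16] mem=[0,6,5,14]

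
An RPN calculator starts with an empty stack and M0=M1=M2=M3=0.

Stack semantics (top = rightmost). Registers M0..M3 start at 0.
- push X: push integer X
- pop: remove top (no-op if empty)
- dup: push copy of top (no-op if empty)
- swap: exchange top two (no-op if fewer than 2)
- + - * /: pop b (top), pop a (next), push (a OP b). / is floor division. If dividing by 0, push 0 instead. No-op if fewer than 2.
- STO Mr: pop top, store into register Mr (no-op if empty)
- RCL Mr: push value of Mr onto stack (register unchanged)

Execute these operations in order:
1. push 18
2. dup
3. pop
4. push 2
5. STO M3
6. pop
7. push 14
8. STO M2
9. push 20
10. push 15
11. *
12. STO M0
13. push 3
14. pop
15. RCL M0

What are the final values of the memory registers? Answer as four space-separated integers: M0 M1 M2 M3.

After op 1 (push 18): stack=[18] mem=[0,0,0,0]
After op 2 (dup): stack=[18,18] mem=[0,0,0,0]
After op 3 (pop): stack=[18] mem=[0,0,0,0]
After op 4 (push 2): stack=[18,2] mem=[0,0,0,0]
After op 5 (STO M3): stack=[18] mem=[0,0,0,2]
After op 6 (pop): stack=[empty] mem=[0,0,0,2]
After op 7 (push 14): stack=[14] mem=[0,0,0,2]
After op 8 (STO M2): stack=[empty] mem=[0,0,14,2]
After op 9 (push 20): stack=[20] mem=[0,0,14,2]
After op 10 (push 15): stack=[20,15] mem=[0,0,14,2]
After op 11 (*): stack=[300] mem=[0,0,14,2]
After op 12 (STO M0): stack=[empty] mem=[300,0,14,2]
After op 13 (push 3): stack=[3] mem=[300,0,14,2]
After op 14 (pop): stack=[empty] mem=[300,0,14,2]
After op 15 (RCL M0): stack=[300] mem=[300,0,14,2]

Answer: 300 0 14 2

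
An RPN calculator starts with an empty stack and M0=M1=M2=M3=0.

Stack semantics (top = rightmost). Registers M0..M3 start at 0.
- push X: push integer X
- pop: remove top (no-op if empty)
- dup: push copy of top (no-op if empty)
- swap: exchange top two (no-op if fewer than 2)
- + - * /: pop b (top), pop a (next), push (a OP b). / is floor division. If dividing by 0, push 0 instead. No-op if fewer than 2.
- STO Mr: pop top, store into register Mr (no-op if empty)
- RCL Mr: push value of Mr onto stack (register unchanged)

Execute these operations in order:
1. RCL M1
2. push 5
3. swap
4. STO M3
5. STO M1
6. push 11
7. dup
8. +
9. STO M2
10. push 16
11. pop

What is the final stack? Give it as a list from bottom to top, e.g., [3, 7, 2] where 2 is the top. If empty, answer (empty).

Answer: (empty)

Derivation:
After op 1 (RCL M1): stack=[0] mem=[0,0,0,0]
After op 2 (push 5): stack=[0,5] mem=[0,0,0,0]
After op 3 (swap): stack=[5,0] mem=[0,0,0,0]
After op 4 (STO M3): stack=[5] mem=[0,0,0,0]
After op 5 (STO M1): stack=[empty] mem=[0,5,0,0]
After op 6 (push 11): stack=[11] mem=[0,5,0,0]
After op 7 (dup): stack=[11,11] mem=[0,5,0,0]
After op 8 (+): stack=[22] mem=[0,5,0,0]
After op 9 (STO M2): stack=[empty] mem=[0,5,22,0]
After op 10 (push 16): stack=[16] mem=[0,5,22,0]
After op 11 (pop): stack=[empty] mem=[0,5,22,0]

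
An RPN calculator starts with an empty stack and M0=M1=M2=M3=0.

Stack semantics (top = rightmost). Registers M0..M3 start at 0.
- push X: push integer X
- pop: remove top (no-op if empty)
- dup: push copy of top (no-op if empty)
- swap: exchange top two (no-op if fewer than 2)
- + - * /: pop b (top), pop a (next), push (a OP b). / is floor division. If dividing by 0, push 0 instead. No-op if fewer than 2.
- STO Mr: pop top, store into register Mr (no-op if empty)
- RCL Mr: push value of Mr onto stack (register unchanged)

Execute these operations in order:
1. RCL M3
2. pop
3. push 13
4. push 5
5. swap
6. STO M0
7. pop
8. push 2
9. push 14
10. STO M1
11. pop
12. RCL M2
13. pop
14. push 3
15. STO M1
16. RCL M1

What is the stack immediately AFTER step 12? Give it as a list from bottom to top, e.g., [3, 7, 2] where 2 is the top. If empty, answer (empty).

After op 1 (RCL M3): stack=[0] mem=[0,0,0,0]
After op 2 (pop): stack=[empty] mem=[0,0,0,0]
After op 3 (push 13): stack=[13] mem=[0,0,0,0]
After op 4 (push 5): stack=[13,5] mem=[0,0,0,0]
After op 5 (swap): stack=[5,13] mem=[0,0,0,0]
After op 6 (STO M0): stack=[5] mem=[13,0,0,0]
After op 7 (pop): stack=[empty] mem=[13,0,0,0]
After op 8 (push 2): stack=[2] mem=[13,0,0,0]
After op 9 (push 14): stack=[2,14] mem=[13,0,0,0]
After op 10 (STO M1): stack=[2] mem=[13,14,0,0]
After op 11 (pop): stack=[empty] mem=[13,14,0,0]
After op 12 (RCL M2): stack=[0] mem=[13,14,0,0]

[0]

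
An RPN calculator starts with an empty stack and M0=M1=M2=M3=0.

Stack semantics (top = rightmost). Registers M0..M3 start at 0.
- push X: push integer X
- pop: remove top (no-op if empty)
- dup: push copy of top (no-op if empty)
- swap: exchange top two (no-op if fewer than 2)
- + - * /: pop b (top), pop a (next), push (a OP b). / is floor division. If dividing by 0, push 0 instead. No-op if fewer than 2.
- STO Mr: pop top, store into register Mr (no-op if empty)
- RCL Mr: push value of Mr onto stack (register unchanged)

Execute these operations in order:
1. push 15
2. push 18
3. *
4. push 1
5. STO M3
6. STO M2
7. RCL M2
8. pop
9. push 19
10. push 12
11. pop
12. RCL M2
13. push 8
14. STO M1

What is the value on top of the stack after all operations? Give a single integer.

After op 1 (push 15): stack=[15] mem=[0,0,0,0]
After op 2 (push 18): stack=[15,18] mem=[0,0,0,0]
After op 3 (*): stack=[270] mem=[0,0,0,0]
After op 4 (push 1): stack=[270,1] mem=[0,0,0,0]
After op 5 (STO M3): stack=[270] mem=[0,0,0,1]
After op 6 (STO M2): stack=[empty] mem=[0,0,270,1]
After op 7 (RCL M2): stack=[270] mem=[0,0,270,1]
After op 8 (pop): stack=[empty] mem=[0,0,270,1]
After op 9 (push 19): stack=[19] mem=[0,0,270,1]
After op 10 (push 12): stack=[19,12] mem=[0,0,270,1]
After op 11 (pop): stack=[19] mem=[0,0,270,1]
After op 12 (RCL M2): stack=[19,270] mem=[0,0,270,1]
After op 13 (push 8): stack=[19,270,8] mem=[0,0,270,1]
After op 14 (STO M1): stack=[19,270] mem=[0,8,270,1]

Answer: 270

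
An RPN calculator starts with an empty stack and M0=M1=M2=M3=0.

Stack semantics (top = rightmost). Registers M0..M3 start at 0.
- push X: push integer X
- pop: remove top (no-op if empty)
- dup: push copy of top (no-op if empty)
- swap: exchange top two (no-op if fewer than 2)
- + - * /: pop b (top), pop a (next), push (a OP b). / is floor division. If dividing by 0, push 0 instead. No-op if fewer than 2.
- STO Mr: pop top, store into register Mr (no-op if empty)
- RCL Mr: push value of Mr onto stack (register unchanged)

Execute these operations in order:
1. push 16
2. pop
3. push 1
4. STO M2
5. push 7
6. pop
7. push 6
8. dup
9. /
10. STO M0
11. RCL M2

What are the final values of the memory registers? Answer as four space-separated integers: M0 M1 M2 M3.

Answer: 1 0 1 0

Derivation:
After op 1 (push 16): stack=[16] mem=[0,0,0,0]
After op 2 (pop): stack=[empty] mem=[0,0,0,0]
After op 3 (push 1): stack=[1] mem=[0,0,0,0]
After op 4 (STO M2): stack=[empty] mem=[0,0,1,0]
After op 5 (push 7): stack=[7] mem=[0,0,1,0]
After op 6 (pop): stack=[empty] mem=[0,0,1,0]
After op 7 (push 6): stack=[6] mem=[0,0,1,0]
After op 8 (dup): stack=[6,6] mem=[0,0,1,0]
After op 9 (/): stack=[1] mem=[0,0,1,0]
After op 10 (STO M0): stack=[empty] mem=[1,0,1,0]
After op 11 (RCL M2): stack=[1] mem=[1,0,1,0]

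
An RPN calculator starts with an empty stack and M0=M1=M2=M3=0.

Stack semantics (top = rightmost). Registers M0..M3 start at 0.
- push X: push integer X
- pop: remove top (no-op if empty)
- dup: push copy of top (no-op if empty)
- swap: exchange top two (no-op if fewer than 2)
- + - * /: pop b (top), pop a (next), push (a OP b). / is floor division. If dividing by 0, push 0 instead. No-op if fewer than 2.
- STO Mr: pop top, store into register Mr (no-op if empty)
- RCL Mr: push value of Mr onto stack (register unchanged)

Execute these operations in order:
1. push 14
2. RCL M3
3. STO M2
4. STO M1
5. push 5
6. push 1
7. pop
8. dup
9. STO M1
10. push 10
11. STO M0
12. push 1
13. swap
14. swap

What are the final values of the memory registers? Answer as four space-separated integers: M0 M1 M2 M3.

Answer: 10 5 0 0

Derivation:
After op 1 (push 14): stack=[14] mem=[0,0,0,0]
After op 2 (RCL M3): stack=[14,0] mem=[0,0,0,0]
After op 3 (STO M2): stack=[14] mem=[0,0,0,0]
After op 4 (STO M1): stack=[empty] mem=[0,14,0,0]
After op 5 (push 5): stack=[5] mem=[0,14,0,0]
After op 6 (push 1): stack=[5,1] mem=[0,14,0,0]
After op 7 (pop): stack=[5] mem=[0,14,0,0]
After op 8 (dup): stack=[5,5] mem=[0,14,0,0]
After op 9 (STO M1): stack=[5] mem=[0,5,0,0]
After op 10 (push 10): stack=[5,10] mem=[0,5,0,0]
After op 11 (STO M0): stack=[5] mem=[10,5,0,0]
After op 12 (push 1): stack=[5,1] mem=[10,5,0,0]
After op 13 (swap): stack=[1,5] mem=[10,5,0,0]
After op 14 (swap): stack=[5,1] mem=[10,5,0,0]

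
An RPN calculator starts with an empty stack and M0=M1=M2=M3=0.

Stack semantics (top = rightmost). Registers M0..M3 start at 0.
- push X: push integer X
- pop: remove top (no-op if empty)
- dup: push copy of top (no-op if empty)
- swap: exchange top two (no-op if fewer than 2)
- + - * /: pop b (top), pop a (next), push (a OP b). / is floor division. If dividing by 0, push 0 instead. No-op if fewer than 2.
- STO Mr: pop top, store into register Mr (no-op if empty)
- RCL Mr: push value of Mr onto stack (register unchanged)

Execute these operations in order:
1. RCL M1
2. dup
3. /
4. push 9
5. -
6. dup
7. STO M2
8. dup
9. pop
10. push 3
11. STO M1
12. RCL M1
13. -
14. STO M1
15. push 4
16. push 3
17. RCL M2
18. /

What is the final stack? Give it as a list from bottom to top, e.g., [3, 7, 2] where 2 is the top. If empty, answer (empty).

After op 1 (RCL M1): stack=[0] mem=[0,0,0,0]
After op 2 (dup): stack=[0,0] mem=[0,0,0,0]
After op 3 (/): stack=[0] mem=[0,0,0,0]
After op 4 (push 9): stack=[0,9] mem=[0,0,0,0]
After op 5 (-): stack=[-9] mem=[0,0,0,0]
After op 6 (dup): stack=[-9,-9] mem=[0,0,0,0]
After op 7 (STO M2): stack=[-9] mem=[0,0,-9,0]
After op 8 (dup): stack=[-9,-9] mem=[0,0,-9,0]
After op 9 (pop): stack=[-9] mem=[0,0,-9,0]
After op 10 (push 3): stack=[-9,3] mem=[0,0,-9,0]
After op 11 (STO M1): stack=[-9] mem=[0,3,-9,0]
After op 12 (RCL M1): stack=[-9,3] mem=[0,3,-9,0]
After op 13 (-): stack=[-12] mem=[0,3,-9,0]
After op 14 (STO M1): stack=[empty] mem=[0,-12,-9,0]
After op 15 (push 4): stack=[4] mem=[0,-12,-9,0]
After op 16 (push 3): stack=[4,3] mem=[0,-12,-9,0]
After op 17 (RCL M2): stack=[4,3,-9] mem=[0,-12,-9,0]
After op 18 (/): stack=[4,-1] mem=[0,-12,-9,0]

Answer: [4, -1]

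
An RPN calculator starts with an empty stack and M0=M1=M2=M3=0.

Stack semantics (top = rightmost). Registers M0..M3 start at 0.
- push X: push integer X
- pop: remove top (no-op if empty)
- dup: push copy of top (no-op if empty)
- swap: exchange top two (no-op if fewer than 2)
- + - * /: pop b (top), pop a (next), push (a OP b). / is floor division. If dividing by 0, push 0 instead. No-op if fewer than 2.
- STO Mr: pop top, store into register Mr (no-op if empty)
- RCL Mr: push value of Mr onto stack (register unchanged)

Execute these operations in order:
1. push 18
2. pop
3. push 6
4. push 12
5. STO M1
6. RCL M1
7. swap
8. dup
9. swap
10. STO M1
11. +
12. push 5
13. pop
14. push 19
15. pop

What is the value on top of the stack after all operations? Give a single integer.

Answer: 18

Derivation:
After op 1 (push 18): stack=[18] mem=[0,0,0,0]
After op 2 (pop): stack=[empty] mem=[0,0,0,0]
After op 3 (push 6): stack=[6] mem=[0,0,0,0]
After op 4 (push 12): stack=[6,12] mem=[0,0,0,0]
After op 5 (STO M1): stack=[6] mem=[0,12,0,0]
After op 6 (RCL M1): stack=[6,12] mem=[0,12,0,0]
After op 7 (swap): stack=[12,6] mem=[0,12,0,0]
After op 8 (dup): stack=[12,6,6] mem=[0,12,0,0]
After op 9 (swap): stack=[12,6,6] mem=[0,12,0,0]
After op 10 (STO M1): stack=[12,6] mem=[0,6,0,0]
After op 11 (+): stack=[18] mem=[0,6,0,0]
After op 12 (push 5): stack=[18,5] mem=[0,6,0,0]
After op 13 (pop): stack=[18] mem=[0,6,0,0]
After op 14 (push 19): stack=[18,19] mem=[0,6,0,0]
After op 15 (pop): stack=[18] mem=[0,6,0,0]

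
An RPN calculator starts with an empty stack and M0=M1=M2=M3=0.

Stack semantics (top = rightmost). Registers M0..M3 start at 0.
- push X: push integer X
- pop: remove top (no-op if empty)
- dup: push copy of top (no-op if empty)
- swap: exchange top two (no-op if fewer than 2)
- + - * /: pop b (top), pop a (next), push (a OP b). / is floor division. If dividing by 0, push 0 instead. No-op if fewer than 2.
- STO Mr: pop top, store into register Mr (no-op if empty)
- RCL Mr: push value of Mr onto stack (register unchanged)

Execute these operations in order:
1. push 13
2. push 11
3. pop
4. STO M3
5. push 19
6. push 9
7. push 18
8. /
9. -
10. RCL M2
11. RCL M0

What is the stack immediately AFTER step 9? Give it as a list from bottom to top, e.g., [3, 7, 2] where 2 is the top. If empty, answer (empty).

After op 1 (push 13): stack=[13] mem=[0,0,0,0]
After op 2 (push 11): stack=[13,11] mem=[0,0,0,0]
After op 3 (pop): stack=[13] mem=[0,0,0,0]
After op 4 (STO M3): stack=[empty] mem=[0,0,0,13]
After op 5 (push 19): stack=[19] mem=[0,0,0,13]
After op 6 (push 9): stack=[19,9] mem=[0,0,0,13]
After op 7 (push 18): stack=[19,9,18] mem=[0,0,0,13]
After op 8 (/): stack=[19,0] mem=[0,0,0,13]
After op 9 (-): stack=[19] mem=[0,0,0,13]

[19]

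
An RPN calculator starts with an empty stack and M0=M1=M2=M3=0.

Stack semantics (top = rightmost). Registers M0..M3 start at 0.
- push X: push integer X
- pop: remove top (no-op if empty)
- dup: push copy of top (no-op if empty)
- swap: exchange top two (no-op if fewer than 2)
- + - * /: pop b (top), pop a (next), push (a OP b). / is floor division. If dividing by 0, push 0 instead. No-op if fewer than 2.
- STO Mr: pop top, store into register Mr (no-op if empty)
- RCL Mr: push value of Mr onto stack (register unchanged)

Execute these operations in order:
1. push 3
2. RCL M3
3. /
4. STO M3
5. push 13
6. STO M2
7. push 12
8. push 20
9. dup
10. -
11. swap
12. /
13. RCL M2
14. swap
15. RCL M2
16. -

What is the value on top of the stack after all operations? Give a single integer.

Answer: -13

Derivation:
After op 1 (push 3): stack=[3] mem=[0,0,0,0]
After op 2 (RCL M3): stack=[3,0] mem=[0,0,0,0]
After op 3 (/): stack=[0] mem=[0,0,0,0]
After op 4 (STO M3): stack=[empty] mem=[0,0,0,0]
After op 5 (push 13): stack=[13] mem=[0,0,0,0]
After op 6 (STO M2): stack=[empty] mem=[0,0,13,0]
After op 7 (push 12): stack=[12] mem=[0,0,13,0]
After op 8 (push 20): stack=[12,20] mem=[0,0,13,0]
After op 9 (dup): stack=[12,20,20] mem=[0,0,13,0]
After op 10 (-): stack=[12,0] mem=[0,0,13,0]
After op 11 (swap): stack=[0,12] mem=[0,0,13,0]
After op 12 (/): stack=[0] mem=[0,0,13,0]
After op 13 (RCL M2): stack=[0,13] mem=[0,0,13,0]
After op 14 (swap): stack=[13,0] mem=[0,0,13,0]
After op 15 (RCL M2): stack=[13,0,13] mem=[0,0,13,0]
After op 16 (-): stack=[13,-13] mem=[0,0,13,0]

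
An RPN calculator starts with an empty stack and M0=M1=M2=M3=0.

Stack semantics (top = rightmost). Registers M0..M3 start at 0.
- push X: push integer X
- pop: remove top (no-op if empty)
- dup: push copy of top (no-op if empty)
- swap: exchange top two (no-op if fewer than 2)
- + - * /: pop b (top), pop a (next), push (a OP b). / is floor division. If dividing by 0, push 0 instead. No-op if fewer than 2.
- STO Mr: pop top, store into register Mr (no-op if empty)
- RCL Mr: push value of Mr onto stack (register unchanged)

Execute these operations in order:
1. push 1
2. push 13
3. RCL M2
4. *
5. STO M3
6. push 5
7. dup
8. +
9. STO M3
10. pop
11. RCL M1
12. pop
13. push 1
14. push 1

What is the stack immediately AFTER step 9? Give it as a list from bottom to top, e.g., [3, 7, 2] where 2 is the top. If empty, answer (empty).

After op 1 (push 1): stack=[1] mem=[0,0,0,0]
After op 2 (push 13): stack=[1,13] mem=[0,0,0,0]
After op 3 (RCL M2): stack=[1,13,0] mem=[0,0,0,0]
After op 4 (*): stack=[1,0] mem=[0,0,0,0]
After op 5 (STO M3): stack=[1] mem=[0,0,0,0]
After op 6 (push 5): stack=[1,5] mem=[0,0,0,0]
After op 7 (dup): stack=[1,5,5] mem=[0,0,0,0]
After op 8 (+): stack=[1,10] mem=[0,0,0,0]
After op 9 (STO M3): stack=[1] mem=[0,0,0,10]

[1]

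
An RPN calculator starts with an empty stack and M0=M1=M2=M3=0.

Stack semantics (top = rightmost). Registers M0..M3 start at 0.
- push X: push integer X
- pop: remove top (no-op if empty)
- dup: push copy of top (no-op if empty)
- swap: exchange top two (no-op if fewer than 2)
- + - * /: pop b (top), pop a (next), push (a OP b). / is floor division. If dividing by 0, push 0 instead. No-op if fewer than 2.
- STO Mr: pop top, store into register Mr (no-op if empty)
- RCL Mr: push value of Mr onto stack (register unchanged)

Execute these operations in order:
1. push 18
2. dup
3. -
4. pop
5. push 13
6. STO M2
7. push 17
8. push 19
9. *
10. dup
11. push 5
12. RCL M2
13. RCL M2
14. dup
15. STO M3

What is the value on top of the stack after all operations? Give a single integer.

Answer: 13

Derivation:
After op 1 (push 18): stack=[18] mem=[0,0,0,0]
After op 2 (dup): stack=[18,18] mem=[0,0,0,0]
After op 3 (-): stack=[0] mem=[0,0,0,0]
After op 4 (pop): stack=[empty] mem=[0,0,0,0]
After op 5 (push 13): stack=[13] mem=[0,0,0,0]
After op 6 (STO M2): stack=[empty] mem=[0,0,13,0]
After op 7 (push 17): stack=[17] mem=[0,0,13,0]
After op 8 (push 19): stack=[17,19] mem=[0,0,13,0]
After op 9 (*): stack=[323] mem=[0,0,13,0]
After op 10 (dup): stack=[323,323] mem=[0,0,13,0]
After op 11 (push 5): stack=[323,323,5] mem=[0,0,13,0]
After op 12 (RCL M2): stack=[323,323,5,13] mem=[0,0,13,0]
After op 13 (RCL M2): stack=[323,323,5,13,13] mem=[0,0,13,0]
After op 14 (dup): stack=[323,323,5,13,13,13] mem=[0,0,13,0]
After op 15 (STO M3): stack=[323,323,5,13,13] mem=[0,0,13,13]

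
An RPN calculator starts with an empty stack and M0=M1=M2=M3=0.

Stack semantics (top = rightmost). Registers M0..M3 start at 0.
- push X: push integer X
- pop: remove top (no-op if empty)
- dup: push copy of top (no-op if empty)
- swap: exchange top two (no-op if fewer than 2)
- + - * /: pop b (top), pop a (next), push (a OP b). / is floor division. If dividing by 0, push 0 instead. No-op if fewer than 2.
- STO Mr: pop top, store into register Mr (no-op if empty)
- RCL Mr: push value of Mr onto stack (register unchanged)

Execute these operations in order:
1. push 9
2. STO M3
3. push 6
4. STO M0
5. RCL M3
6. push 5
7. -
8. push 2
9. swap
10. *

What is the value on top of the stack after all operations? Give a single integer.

After op 1 (push 9): stack=[9] mem=[0,0,0,0]
After op 2 (STO M3): stack=[empty] mem=[0,0,0,9]
After op 3 (push 6): stack=[6] mem=[0,0,0,9]
After op 4 (STO M0): stack=[empty] mem=[6,0,0,9]
After op 5 (RCL M3): stack=[9] mem=[6,0,0,9]
After op 6 (push 5): stack=[9,5] mem=[6,0,0,9]
After op 7 (-): stack=[4] mem=[6,0,0,9]
After op 8 (push 2): stack=[4,2] mem=[6,0,0,9]
After op 9 (swap): stack=[2,4] mem=[6,0,0,9]
After op 10 (*): stack=[8] mem=[6,0,0,9]

Answer: 8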